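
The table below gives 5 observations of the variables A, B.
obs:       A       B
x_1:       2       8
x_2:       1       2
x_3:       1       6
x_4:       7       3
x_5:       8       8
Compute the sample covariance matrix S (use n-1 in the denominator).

Step 1 — column means:
  mean(A) = (2 + 1 + 1 + 7 + 8) / 5 = 19/5 = 3.8
  mean(B) = (8 + 2 + 6 + 3 + 8) / 5 = 27/5 = 5.4

Step 2 — sample covariance S[i,j] = (1/(n-1)) · Σ_k (x_{k,i} - mean_i) · (x_{k,j} - mean_j), with n-1 = 4.
  S[A,A] = ((-1.8)·(-1.8) + (-2.8)·(-2.8) + (-2.8)·(-2.8) + (3.2)·(3.2) + (4.2)·(4.2)) / 4 = 46.8/4 = 11.7
  S[A,B] = ((-1.8)·(2.6) + (-2.8)·(-3.4) + (-2.8)·(0.6) + (3.2)·(-2.4) + (4.2)·(2.6)) / 4 = 6.4/4 = 1.6
  S[B,B] = ((2.6)·(2.6) + (-3.4)·(-3.4) + (0.6)·(0.6) + (-2.4)·(-2.4) + (2.6)·(2.6)) / 4 = 31.2/4 = 7.8

S is symmetric (S[j,i] = S[i,j]). Assembling:

S = [[11.7, 1.6],
 [1.6, 7.8]]


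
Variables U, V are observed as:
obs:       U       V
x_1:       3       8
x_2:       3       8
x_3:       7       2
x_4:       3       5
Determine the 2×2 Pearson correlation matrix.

Step 1 — column means:
  mean(U) = (3 + 3 + 7 + 3) / 4 = 16/4 = 4
  mean(V) = (8 + 8 + 2 + 5) / 4 = 23/4 = 5.75

Step 2 — sample variances and covariances s[i,j] = (1/(n-1)) · Σ_k (x_{k,i} - mean_i) · (x_{k,j} - mean_j), with n-1 = 3:
  s[U,U] = ((-1)·(-1) + (-1)·(-1) + (3)·(3) + (-1)·(-1)) / 3 = 12/3 = 4
  s[U,V] = ((-1)·(2.25) + (-1)·(2.25) + (3)·(-3.75) + (-1)·(-0.75)) / 3 = -15/3 = -5
  s[V,V] = ((2.25)·(2.25) + (2.25)·(2.25) + (-3.75)·(-3.75) + (-0.75)·(-0.75)) / 3 = 24.75/3 = 8.25
  Sample standard deviations s_i = √(s[i,i]):
  s(U) = √(4) = 2
  s(V) = √(8.25) = 2.8723

Step 3 — r_{ij} = s_{ij} / (s_i · s_j):
  r[U,U] = 1 (diagonal).
  r[U,V] = -5 / (2 · 2.8723) = -5 / 5.7446 = -0.8704
  r[V,V] = 1 (diagonal).

R is symmetric with unit diagonal. Assembling:

R = [[1, -0.8704],
 [-0.8704, 1]]


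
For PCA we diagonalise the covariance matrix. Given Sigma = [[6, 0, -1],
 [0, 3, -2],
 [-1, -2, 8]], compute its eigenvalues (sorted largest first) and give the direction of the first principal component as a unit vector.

Step 1 — characteristic polynomial p(λ) = det(λI - Sigma) = λ³ - tr·λ² + c_1·λ - det, where tr = trace, c_1 = sum of the principal 2×2 minors, det = det(Sigma):
  tr = 6 + 3 + 8 = 17,
  c_1 = (6·3 - (0)²) + (6·8 - (-1)²) + (3·8 - (-2)²) = 18 + 47 + 20 = 85,
  det = 6·(3·8 - (-2)²) - (0)·((0)·8 - (-2)·(-1)) + (-1)·((0)·(-2) - 3·(-1)) = 6·(20) - (0)·(-2) + (-1)·(3) = 117.
  So p(λ) = λ³ - 17λ² + 85λ - 117.
Step 2 — look for an integer root (rational root theorem: any rational root is an integer divisor of 117). Testing λ = 9:
  p(9) = 729 - 1377 + 765 - 117 = 0  ✓
  Dividing out (λ - 9): p(λ) = (λ - 9)(λ² - 8λ + 13).
Step 3 — remaining eigenvalues from the quadratic λ² - 8λ + 13 = 0:
  Δ = 8² - 4·13 = 64 - 52 = 12,  λ = (8 ± √12)/2 = (8 ± 3.4641)/2 ≈ 5.7321 or 2.2679.
  Sorted: λ_1 = 9,  λ_2 = 5.7321,  λ_3 = 2.2679  (check: sum = 17 = tr ✓).

Step 4 — unit eigenvector for λ_1 = 9: v spans the null space of (Sigma - λ_1 I), whose rows are
  r_1 = (-3, 0, -1),  r_2 = (0, -6, -2),  r_3 = (-1, -2, -1).
  v is orthogonal to every row, so take v ∝ r_1 × r_2 = ((0)·(-2) - (-1)·(-6), (-1)·(0) - (-3)·(-2), (-3)·(-6) - (0)·(0)) = (-6, -6, 18).
  Rescale (divide by 6; multiply by -1 so the first nonzero entry is positive): u = (1, 1, -3).
  ||u|| = √((1)² + (1)² + (-3)²) = √(11) ≈ 3.3166,  v_1 = u/||u|| ≈ (0.3015, 0.3015, -0.9045) (||v_1|| = 1).

λ_1 = 9,  λ_2 = 5.7321,  λ_3 = 2.2679;  v_1 ≈ (0.3015, 0.3015, -0.9045)


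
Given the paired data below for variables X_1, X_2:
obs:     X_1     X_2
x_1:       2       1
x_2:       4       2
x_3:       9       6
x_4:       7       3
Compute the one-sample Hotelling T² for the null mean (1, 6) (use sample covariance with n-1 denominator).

Step 1 — sample mean vector:
  mean(X_1) = (2 + 4 + 9 + 7) / 4 = 22/4 = 5.5
  mean(X_2) = (1 + 2 + 6 + 3) / 4 = 12/4 = 3
  x̄ = (5.5, 3),  deviation x̄ - mu_0 = (5.5, 3) - (1, 6) = (4.5, -3).

Step 2 — sample covariance matrix, S[i,j] = (1/(n-1)) · Σ_k (x_{k,i} - mean_i) · (x_{k,j} - mean_j), divisor n-1 = 3:
  S[X_1,X_1] = ((-3.5)·(-3.5) + (-1.5)·(-1.5) + (3.5)·(3.5) + (1.5)·(1.5)) / 3 = 29/3 = 9.6667
  S[X_1,X_2] = ((-3.5)·(-2) + (-1.5)·(-1) + (3.5)·(3) + (1.5)·(0)) / 3 = 19/3 = 6.3333
  S[X_2,X_2] = ((-2)·(-2) + (-1)·(-1) + (3)·(3) + (0)·(0)) / 3 = 14/3 = 4.6667
  S = [[9.6667, 6.3333],
 [6.3333, 4.6667]].

Step 3 — invert S. det(S) = 9.6667·4.6667 - (6.3333)² = 5.
  S^{-1} = (1/det) · [[d, -b], [-b, a]] = [[0.9333, -1.2667],
 [-1.2667, 1.9333]].

Step 4 — quadratic form (x̄ - mu_0)^T · S^{-1} · (x̄ - mu_0):
  S^{-1} · (x̄ - mu_0) = (8, -11.5),
  (x̄ - mu_0)^T · [...] = (4.5)·(8) + (-3)·(-11.5) = 70.5.

Step 5 — scale by n: T² = 4 · 70.5 = 282.

T² ≈ 282


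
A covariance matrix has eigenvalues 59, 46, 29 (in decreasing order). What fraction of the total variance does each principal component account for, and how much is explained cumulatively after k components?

Step 1 — total variance = trace(Sigma) = Σ λ_i = 59 + 46 + 29 = 134.

Step 2 — fraction explained by component i = λ_i / Σ λ:
  PC1: 59/134 = 0.4403
  PC2: 46/134 = 0.3433
  PC3: 29/134 = 0.2164

Step 3 — cumulative fraction after k components = (λ_1 + ... + λ_k) / Σ λ:
  k = 1: 59/134 = 0.4403
  k = 2: (59 + 46)/134 = 105/134 = 0.7836
  k = 3: (59 + 46 + 29)/134 = 134/134 = 1

Summary (fraction, with percent):

explained: PC1 0.4403 (44.03%), PC2 0.3433 (34.33%), PC3 0.2164 (21.64%);  cumulative: 0.4403, 0.7836, 1


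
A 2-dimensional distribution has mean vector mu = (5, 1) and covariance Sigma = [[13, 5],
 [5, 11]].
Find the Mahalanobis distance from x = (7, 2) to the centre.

Step 1 — centre the observation: (x - mu) = (2, 1).

Step 2 — invert Sigma. det(Sigma) = 13·11 - (5)² = 118.
  Sigma^{-1} = (1/det) · [[d, -b], [-b, a]] = [[0.0932, -0.0424],
 [-0.0424, 0.1102]].

Step 3 — form the quadratic (x - mu)^T · Sigma^{-1} · (x - mu):
  Sigma^{-1} · (x - mu) = (0.1441, 0.0254).
  (x - mu)^T · [Sigma^{-1} · (x - mu)] = (2)·(0.1441) + (1)·(0.0254) = 0.3136.

Step 4 — take square root: d = √(0.3136) ≈ 0.56.

d(x, mu) = √(0.3136) ≈ 0.56


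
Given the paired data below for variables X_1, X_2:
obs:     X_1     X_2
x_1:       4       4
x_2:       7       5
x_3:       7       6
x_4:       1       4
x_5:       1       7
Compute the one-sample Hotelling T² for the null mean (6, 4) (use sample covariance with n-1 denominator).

Step 1 — sample mean vector:
  mean(X_1) = (4 + 7 + 7 + 1 + 1) / 5 = 20/5 = 4
  mean(X_2) = (4 + 5 + 6 + 4 + 7) / 5 = 26/5 = 5.2
  x̄ = (4, 5.2),  deviation x̄ - mu_0 = (4, 5.2) - (6, 4) = (-2, 1.2).

Step 2 — sample covariance matrix, S[i,j] = (1/(n-1)) · Σ_k (x_{k,i} - mean_i) · (x_{k,j} - mean_j), divisor n-1 = 4:
  S[X_1,X_1] = ((0)·(0) + (3)·(3) + (3)·(3) + (-3)·(-3) + (-3)·(-3)) / 4 = 36/4 = 9
  S[X_1,X_2] = ((0)·(-1.2) + (3)·(-0.2) + (3)·(0.8) + (-3)·(-1.2) + (-3)·(1.8)) / 4 = 0/4 = 0
  S[X_2,X_2] = ((-1.2)·(-1.2) + (-0.2)·(-0.2) + (0.8)·(0.8) + (-1.2)·(-1.2) + (1.8)·(1.8)) / 4 = 6.8/4 = 1.7
  S = [[9, 0],
 [0, 1.7]].

Step 3 — invert S. det(S) = 9·1.7 - (0)² = 15.3.
  S^{-1} = (1/det) · [[d, -b], [-b, a]] = [[0.1111, 0],
 [0, 0.5882]].

Step 4 — quadratic form (x̄ - mu_0)^T · S^{-1} · (x̄ - mu_0):
  S^{-1} · (x̄ - mu_0) = (-0.2222, 0.7059),
  (x̄ - mu_0)^T · [...] = (-2)·(-0.2222) + (1.2)·(0.7059) = 1.2915.

Step 5 — scale by n: T² = 5 · 1.2915 = 6.4575.

T² ≈ 6.4575


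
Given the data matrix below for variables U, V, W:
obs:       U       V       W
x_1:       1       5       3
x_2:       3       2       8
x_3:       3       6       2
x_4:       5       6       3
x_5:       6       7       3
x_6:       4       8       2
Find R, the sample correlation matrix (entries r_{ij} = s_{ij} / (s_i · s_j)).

Step 1 — column means:
  mean(U) = (1 + 3 + 3 + 5 + 6 + 4) / 6 = 22/6 = 3.6667
  mean(V) = (5 + 2 + 6 + 6 + 7 + 8) / 6 = 34/6 = 5.6667
  mean(W) = (3 + 8 + 2 + 3 + 3 + 2) / 6 = 21/6 = 3.5

Step 2 — sample variances and covariances s[i,j] = (1/(n-1)) · Σ_k (x_{k,i} - mean_i) · (x_{k,j} - mean_j), with n-1 = 5:
  s[U,U] = ((-2.6667)·(-2.6667) + (-0.6667)·(-0.6667) + (-0.6667)·(-0.6667) + (1.3333)·(1.3333) + (2.3333)·(2.3333) + (0.3333)·(0.3333)) / 5 = 15.3333/5 = 3.0667
  s[U,V] = ((-2.6667)·(-0.6667) + (-0.6667)·(-3.6667) + (-0.6667)·(0.3333) + (1.3333)·(0.3333) + (2.3333)·(1.3333) + (0.3333)·(2.3333)) / 5 = 8.3333/5 = 1.6667
  s[U,W] = ((-2.6667)·(-0.5) + (-0.6667)·(4.5) + (-0.6667)·(-1.5) + (1.3333)·(-0.5) + (2.3333)·(-0.5) + (0.3333)·(-1.5)) / 5 = -3/5 = -0.6
  s[V,V] = ((-0.6667)·(-0.6667) + (-3.6667)·(-3.6667) + (0.3333)·(0.3333) + (0.3333)·(0.3333) + (1.3333)·(1.3333) + (2.3333)·(2.3333)) / 5 = 21.3333/5 = 4.2667
  s[V,W] = ((-0.6667)·(-0.5) + (-3.6667)·(4.5) + (0.3333)·(-1.5) + (0.3333)·(-0.5) + (1.3333)·(-0.5) + (2.3333)·(-1.5)) / 5 = -21/5 = -4.2
  s[W,W] = ((-0.5)·(-0.5) + (4.5)·(4.5) + (-1.5)·(-1.5) + (-0.5)·(-0.5) + (-0.5)·(-0.5) + (-1.5)·(-1.5)) / 5 = 25.5/5 = 5.1
  Sample standard deviations s_i = √(s[i,i]):
  s(U) = √(3.0667) = 1.7512
  s(V) = √(4.2667) = 2.0656
  s(W) = √(5.1) = 2.2583

Step 3 — r_{ij} = s_{ij} / (s_i · s_j):
  r[U,U] = 1 (diagonal).
  r[U,V] = 1.6667 / (1.7512 · 2.0656) = 1.6667 / 3.6172 = 0.4608
  r[U,W] = -0.6 / (1.7512 · 2.2583) = -0.6 / 3.9547 = -0.1517
  r[V,V] = 1 (diagonal).
  r[V,W] = -4.2 / (2.0656 · 2.2583) = -4.2 / 4.6648 = -0.9004
  r[W,W] = 1 (diagonal).

R is symmetric with unit diagonal. Assembling:

R = [[1, 0.4608, -0.1517],
 [0.4608, 1, -0.9004],
 [-0.1517, -0.9004, 1]]


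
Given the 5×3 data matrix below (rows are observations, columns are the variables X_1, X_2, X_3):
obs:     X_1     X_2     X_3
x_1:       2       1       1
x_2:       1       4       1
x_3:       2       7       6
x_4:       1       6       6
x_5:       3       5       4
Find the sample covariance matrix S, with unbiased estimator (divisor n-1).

Step 1 — column means:
  mean(X_1) = (2 + 1 + 2 + 1 + 3) / 5 = 9/5 = 1.8
  mean(X_2) = (1 + 4 + 7 + 6 + 5) / 5 = 23/5 = 4.6
  mean(X_3) = (1 + 1 + 6 + 6 + 4) / 5 = 18/5 = 3.6

Step 2 — sample covariance S[i,j] = (1/(n-1)) · Σ_k (x_{k,i} - mean_i) · (x_{k,j} - mean_j), with n-1 = 4.
  S[X_1,X_1] = ((0.2)·(0.2) + (-0.8)·(-0.8) + (0.2)·(0.2) + (-0.8)·(-0.8) + (1.2)·(1.2)) / 4 = 2.8/4 = 0.7
  S[X_1,X_2] = ((0.2)·(-3.6) + (-0.8)·(-0.6) + (0.2)·(2.4) + (-0.8)·(1.4) + (1.2)·(0.4)) / 4 = -0.4/4 = -0.1
  S[X_1,X_3] = ((0.2)·(-2.6) + (-0.8)·(-2.6) + (0.2)·(2.4) + (-0.8)·(2.4) + (1.2)·(0.4)) / 4 = 0.6/4 = 0.15
  S[X_2,X_2] = ((-3.6)·(-3.6) + (-0.6)·(-0.6) + (2.4)·(2.4) + (1.4)·(1.4) + (0.4)·(0.4)) / 4 = 21.2/4 = 5.3
  S[X_2,X_3] = ((-3.6)·(-2.6) + (-0.6)·(-2.6) + (2.4)·(2.4) + (1.4)·(2.4) + (0.4)·(0.4)) / 4 = 20.2/4 = 5.05
  S[X_3,X_3] = ((-2.6)·(-2.6) + (-2.6)·(-2.6) + (2.4)·(2.4) + (2.4)·(2.4) + (0.4)·(0.4)) / 4 = 25.2/4 = 6.3

S is symmetric (S[j,i] = S[i,j]). Assembling:

S = [[0.7, -0.1, 0.15],
 [-0.1, 5.3, 5.05],
 [0.15, 5.05, 6.3]]


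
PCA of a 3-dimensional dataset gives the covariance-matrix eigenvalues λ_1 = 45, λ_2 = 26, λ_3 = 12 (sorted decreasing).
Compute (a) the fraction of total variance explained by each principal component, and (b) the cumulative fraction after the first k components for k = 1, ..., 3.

Step 1 — total variance = trace(Sigma) = Σ λ_i = 45 + 26 + 12 = 83.

Step 2 — fraction explained by component i = λ_i / Σ λ:
  PC1: 45/83 = 0.5422
  PC2: 26/83 = 0.3133
  PC3: 12/83 = 0.1446

Step 3 — cumulative fraction after k components = (λ_1 + ... + λ_k) / Σ λ:
  k = 1: 45/83 = 0.5422
  k = 2: (45 + 26)/83 = 71/83 = 0.8554
  k = 3: (45 + 26 + 12)/83 = 83/83 = 1

Summary (fraction, with percent):

explained: PC1 0.5422 (54.22%), PC2 0.3133 (31.33%), PC3 0.1446 (14.46%);  cumulative: 0.5422, 0.8554, 1


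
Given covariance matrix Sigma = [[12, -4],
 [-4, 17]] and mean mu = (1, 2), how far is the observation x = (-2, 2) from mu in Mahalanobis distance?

Step 1 — centre the observation: (x - mu) = (-3, 0).

Step 2 — invert Sigma. det(Sigma) = 12·17 - (-4)² = 188.
  Sigma^{-1} = (1/det) · [[d, -b], [-b, a]] = [[0.0904, 0.0213],
 [0.0213, 0.0638]].

Step 3 — form the quadratic (x - mu)^T · Sigma^{-1} · (x - mu):
  Sigma^{-1} · (x - mu) = (-0.2713, -0.0638).
  (x - mu)^T · [Sigma^{-1} · (x - mu)] = (-3)·(-0.2713) + (0)·(-0.0638) = 0.8138.

Step 4 — take square root: d = √(0.8138) ≈ 0.9021.

d(x, mu) = √(0.8138) ≈ 0.9021


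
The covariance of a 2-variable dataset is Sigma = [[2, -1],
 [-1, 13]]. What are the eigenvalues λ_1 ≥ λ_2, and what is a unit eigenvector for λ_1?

Step 1 — characteristic polynomial of 2×2 Sigma:
  det(Sigma - λI) = λ² - trace · λ + det = 0.
  trace = 2 + 13 = 15, det = 2·13 - (-1)² = 25.
Step 2 — discriminant:
  Δ = trace² - 4·det = 225 - 100 = 125.
Step 3 — eigenvalues:
  λ = (trace ± √Δ)/2 = (15 ± 11.1803)/2,
  λ_1 = 13.0902,  λ_2 = 1.9098.

Step 4 — unit eigenvector for λ_1: solve (Sigma - λ_1 I)v = 0. First row:
  (2 - 13.0902)·v_x + (-1)·v_y = 0, i.e. (-11.0902)·v_x + (-1)·v_y = 0,
  so v ∝ (b, λ_1 - a) = (-1, 11.0902); multiply by -1 so the first entry is positive: u = (1, -11.0902).
  ||u|| = √((1)² + (-11.0902)²) = √(123.9919) ≈ 11.1352,
  v_1 = u/||u|| ≈ (0.0898, -0.996) (||v_1|| = 1).

λ_1 = 13.0902,  λ_2 = 1.9098;  v_1 ≈ (0.0898, -0.996)


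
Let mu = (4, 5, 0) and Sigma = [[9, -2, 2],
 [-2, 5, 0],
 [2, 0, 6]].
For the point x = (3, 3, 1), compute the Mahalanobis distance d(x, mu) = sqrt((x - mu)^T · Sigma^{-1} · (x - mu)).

Step 1 — centre the observation: (x - mu) = (-1, -2, 1).

Step 2 — invert Sigma (cofactor / det for 3×3, or solve directly):
  Sigma^{-1} = [[0.1327, 0.0531, -0.0442],
 [0.0531, 0.2212, -0.0177],
 [-0.0442, -0.0177, 0.1814]].

Step 3 — form the quadratic (x - mu)^T · Sigma^{-1} · (x - mu):
  Sigma^{-1} · (x - mu) = (-0.2832, -0.5133, 0.2611).
  (x - mu)^T · [Sigma^{-1} · (x - mu)] = (-1)·(-0.2832) + (-2)·(-0.5133) + (1)·(0.2611) = 1.5708.

Step 4 — take square root: d = √(1.5708) ≈ 1.2533.

d(x, mu) = √(1.5708) ≈ 1.2533


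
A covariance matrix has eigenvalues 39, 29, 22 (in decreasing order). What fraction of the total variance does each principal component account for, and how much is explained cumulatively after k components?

Step 1 — total variance = trace(Sigma) = Σ λ_i = 39 + 29 + 22 = 90.

Step 2 — fraction explained by component i = λ_i / Σ λ:
  PC1: 39/90 = 0.4333
  PC2: 29/90 = 0.3222
  PC3: 22/90 = 0.2444

Step 3 — cumulative fraction after k components = (λ_1 + ... + λ_k) / Σ λ:
  k = 1: 39/90 = 0.4333
  k = 2: (39 + 29)/90 = 68/90 = 0.7556
  k = 3: (39 + 29 + 22)/90 = 90/90 = 1

Summary (fraction, with percent):

explained: PC1 0.4333 (43.33%), PC2 0.3222 (32.22%), PC3 0.2444 (24.44%);  cumulative: 0.4333, 0.7556, 1


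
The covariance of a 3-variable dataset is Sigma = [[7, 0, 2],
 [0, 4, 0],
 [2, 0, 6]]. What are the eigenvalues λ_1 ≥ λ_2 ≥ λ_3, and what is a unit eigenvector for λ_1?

Step 1 — characteristic polynomial p(λ) = det(λI - Sigma) = λ³ - tr·λ² + c_1·λ - det, where tr = trace, c_1 = sum of the principal 2×2 minors, det = det(Sigma):
  tr = 7 + 4 + 6 = 17,
  c_1 = (7·4 - (0)²) + (7·6 - (2)²) + (4·6 - (0)²) = 28 + 38 + 24 = 90,
  det = 7·(4·6 - (0)²) - (0)·((0)·6 - (0)·(2)) + (2)·((0)·(0) - 4·(2)) = 7·(24) - (0)·(0) + (2)·(-8) = 152.
  So p(λ) = λ³ - 17λ² + 90λ - 152.
Step 2 — look for an integer root (rational root theorem: any rational root is an integer divisor of 152). Testing λ = 4:
  p(4) = 64 - 272 + 360 - 152 = 0  ✓
  Dividing out (λ - 4): p(λ) = (λ - 4)(λ² - 13λ + 38).
Step 3 — remaining eigenvalues from the quadratic λ² - 13λ + 38 = 0:
  Δ = 13² - 4·38 = 169 - 152 = 17,  λ = (13 ± √17)/2 = (13 ± 4.1231)/2 ≈ 8.5616 or 4.4384.
  Sorted: λ_1 = 8.5616,  λ_2 = 4.4384,  λ_3 = 4  (check: sum = 17 = tr ✓).

Step 4 — unit eigenvector for λ_1 ≈ 8.5616: v spans the null space of (Sigma - λ_1 I), whose rows are
  r_1 = (-1.5616, 0, 2),  r_2 = (0, -4.5616, 0),  r_3 = (2, 0, -2.5616).
  v is orthogonal to every row, so take v ∝ r_1 × r_2 = ((0)·(0) - (2)·(-4.5616), (2)·(0) - (-1.5616)·(0), (-1.5616)·(-4.5616) - (0)·(0)) ≈ (9.1231, 0, 7.1231).
  Let u = (9.1231, 0, 7.1231).
  ||u|| = √((9.1231)² + (0)² + (7.1231)²) = √(133.9697) ≈ 11.5745,  v_1 = u/||u|| ≈ (0.7882, 0, 0.6154) (||v_1|| = 1).

λ_1 = 8.5616,  λ_2 = 4.4384,  λ_3 = 4;  v_1 ≈ (0.7882, 0, 0.6154)


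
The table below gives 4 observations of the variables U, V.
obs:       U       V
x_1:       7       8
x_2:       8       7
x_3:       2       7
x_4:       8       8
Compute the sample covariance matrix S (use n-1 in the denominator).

Step 1 — column means:
  mean(U) = (7 + 8 + 2 + 8) / 4 = 25/4 = 6.25
  mean(V) = (8 + 7 + 7 + 8) / 4 = 30/4 = 7.5

Step 2 — sample covariance S[i,j] = (1/(n-1)) · Σ_k (x_{k,i} - mean_i) · (x_{k,j} - mean_j), with n-1 = 3.
  S[U,U] = ((0.75)·(0.75) + (1.75)·(1.75) + (-4.25)·(-4.25) + (1.75)·(1.75)) / 3 = 24.75/3 = 8.25
  S[U,V] = ((0.75)·(0.5) + (1.75)·(-0.5) + (-4.25)·(-0.5) + (1.75)·(0.5)) / 3 = 2.5/3 = 0.8333
  S[V,V] = ((0.5)·(0.5) + (-0.5)·(-0.5) + (-0.5)·(-0.5) + (0.5)·(0.5)) / 3 = 1/3 = 0.3333

S is symmetric (S[j,i] = S[i,j]). Assembling:

S = [[8.25, 0.8333],
 [0.8333, 0.3333]]


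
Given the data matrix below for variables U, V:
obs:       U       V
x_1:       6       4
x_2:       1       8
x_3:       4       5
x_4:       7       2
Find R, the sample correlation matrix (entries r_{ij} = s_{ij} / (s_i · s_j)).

Step 1 — column means:
  mean(U) = (6 + 1 + 4 + 7) / 4 = 18/4 = 4.5
  mean(V) = (4 + 8 + 5 + 2) / 4 = 19/4 = 4.75

Step 2 — sample variances and covariances s[i,j] = (1/(n-1)) · Σ_k (x_{k,i} - mean_i) · (x_{k,j} - mean_j), with n-1 = 3:
  s[U,U] = ((1.5)·(1.5) + (-3.5)·(-3.5) + (-0.5)·(-0.5) + (2.5)·(2.5)) / 3 = 21/3 = 7
  s[U,V] = ((1.5)·(-0.75) + (-3.5)·(3.25) + (-0.5)·(0.25) + (2.5)·(-2.75)) / 3 = -19.5/3 = -6.5
  s[V,V] = ((-0.75)·(-0.75) + (3.25)·(3.25) + (0.25)·(0.25) + (-2.75)·(-2.75)) / 3 = 18.75/3 = 6.25
  Sample standard deviations s_i = √(s[i,i]):
  s(U) = √(7) = 2.6458
  s(V) = √(6.25) = 2.5

Step 3 — r_{ij} = s_{ij} / (s_i · s_j):
  r[U,U] = 1 (diagonal).
  r[U,V] = -6.5 / (2.6458 · 2.5) = -6.5 / 6.6144 = -0.9827
  r[V,V] = 1 (diagonal).

R is symmetric with unit diagonal. Assembling:

R = [[1, -0.9827],
 [-0.9827, 1]]


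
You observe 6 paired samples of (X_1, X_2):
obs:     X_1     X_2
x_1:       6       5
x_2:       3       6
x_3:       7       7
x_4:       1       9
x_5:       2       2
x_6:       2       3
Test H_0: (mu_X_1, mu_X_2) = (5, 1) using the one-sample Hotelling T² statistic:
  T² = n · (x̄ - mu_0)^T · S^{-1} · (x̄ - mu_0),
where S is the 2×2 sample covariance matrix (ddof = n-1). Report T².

Step 1 — sample mean vector:
  mean(X_1) = (6 + 3 + 7 + 1 + 2 + 2) / 6 = 21/6 = 3.5
  mean(X_2) = (5 + 6 + 7 + 9 + 2 + 3) / 6 = 32/6 = 5.3333
  x̄ = (3.5, 5.3333),  deviation x̄ - mu_0 = (3.5, 5.3333) - (5, 1) = (-1.5, 4.3333).

Step 2 — sample covariance matrix, S[i,j] = (1/(n-1)) · Σ_k (x_{k,i} - mean_i) · (x_{k,j} - mean_j), divisor n-1 = 5:
  S[X_1,X_1] = ((2.5)·(2.5) + (-0.5)·(-0.5) + (3.5)·(3.5) + (-2.5)·(-2.5) + (-1.5)·(-1.5) + (-1.5)·(-1.5)) / 5 = 29.5/5 = 5.9
  S[X_1,X_2] = ((2.5)·(-0.3333) + (-0.5)·(0.6667) + (3.5)·(1.6667) + (-2.5)·(3.6667) + (-1.5)·(-3.3333) + (-1.5)·(-2.3333)) / 5 = 4/5 = 0.8
  S[X_2,X_2] = ((-0.3333)·(-0.3333) + (0.6667)·(0.6667) + (1.6667)·(1.6667) + (3.6667)·(3.6667) + (-3.3333)·(-3.3333) + (-2.3333)·(-2.3333)) / 5 = 33.3333/5 = 6.6667
  S = [[5.9, 0.8],
 [0.8, 6.6667]].

Step 3 — invert S. det(S) = 5.9·6.6667 - (0.8)² = 38.6933.
  S^{-1} = (1/det) · [[d, -b], [-b, a]] = [[0.1723, -0.0207],
 [-0.0207, 0.1525]].

Step 4 — quadratic form (x̄ - mu_0)^T · S^{-1} · (x̄ - mu_0):
  S^{-1} · (x̄ - mu_0) = (-0.348, 0.6918),
  (x̄ - mu_0)^T · [...] = (-1.5)·(-0.348) + (4.3333)·(0.6918) = 3.5197.

Step 5 — scale by n: T² = 6 · 3.5197 = 21.1182.

T² ≈ 21.1182


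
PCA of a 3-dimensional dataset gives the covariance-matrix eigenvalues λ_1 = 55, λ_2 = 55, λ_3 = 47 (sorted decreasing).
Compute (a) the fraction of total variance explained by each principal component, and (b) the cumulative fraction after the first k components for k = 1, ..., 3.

Step 1 — total variance = trace(Sigma) = Σ λ_i = 55 + 55 + 47 = 157.

Step 2 — fraction explained by component i = λ_i / Σ λ:
  PC1: 55/157 = 0.3503
  PC2: 55/157 = 0.3503
  PC3: 47/157 = 0.2994

Step 3 — cumulative fraction after k components = (λ_1 + ... + λ_k) / Σ λ:
  k = 1: 55/157 = 0.3503
  k = 2: (55 + 55)/157 = 110/157 = 0.7006
  k = 3: (55 + 55 + 47)/157 = 157/157 = 1

Summary (fraction, with percent):

explained: PC1 0.3503 (35.03%), PC2 0.3503 (35.03%), PC3 0.2994 (29.94%);  cumulative: 0.3503, 0.7006, 1


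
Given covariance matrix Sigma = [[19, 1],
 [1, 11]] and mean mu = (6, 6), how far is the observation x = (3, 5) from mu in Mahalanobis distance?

Step 1 — centre the observation: (x - mu) = (-3, -1).

Step 2 — invert Sigma. det(Sigma) = 19·11 - (1)² = 208.
  Sigma^{-1} = (1/det) · [[d, -b], [-b, a]] = [[0.0529, -0.0048],
 [-0.0048, 0.0913]].

Step 3 — form the quadratic (x - mu)^T · Sigma^{-1} · (x - mu):
  Sigma^{-1} · (x - mu) = (-0.1538, -0.0769).
  (x - mu)^T · [Sigma^{-1} · (x - mu)] = (-3)·(-0.1538) + (-1)·(-0.0769) = 0.5385.

Step 4 — take square root: d = √(0.5385) ≈ 0.7338.

d(x, mu) = √(0.5385) ≈ 0.7338


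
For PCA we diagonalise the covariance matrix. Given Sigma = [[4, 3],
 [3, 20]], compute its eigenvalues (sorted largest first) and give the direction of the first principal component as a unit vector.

Step 1 — characteristic polynomial of 2×2 Sigma:
  det(Sigma - λI) = λ² - trace · λ + det = 0.
  trace = 4 + 20 = 24, det = 4·20 - (3)² = 71.
Step 2 — discriminant:
  Δ = trace² - 4·det = 576 - 284 = 292.
Step 3 — eigenvalues:
  λ = (trace ± √Δ)/2 = (24 ± 17.088)/2,
  λ_1 = 20.544,  λ_2 = 3.456.

Step 4 — unit eigenvector for λ_1: solve (Sigma - λ_1 I)v = 0. First row:
  (4 - 20.544)·v_x + (3)·v_y = 0, i.e. (-16.544)·v_x + (3)·v_y = 0,
  so v ∝ (b, λ_1 - a) = (3, 16.544) = u.
  ||u|| = √((3)² + (16.544)²) = √(282.7041) ≈ 16.8138,
  v_1 = u/||u|| ≈ (0.1784, 0.984) (||v_1|| = 1).

λ_1 = 20.544,  λ_2 = 3.456;  v_1 ≈ (0.1784, 0.984)


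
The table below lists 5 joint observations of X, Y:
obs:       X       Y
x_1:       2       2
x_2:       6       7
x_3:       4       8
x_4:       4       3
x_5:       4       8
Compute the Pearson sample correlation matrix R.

Step 1 — column means:
  mean(X) = (2 + 6 + 4 + 4 + 4) / 5 = 20/5 = 4
  mean(Y) = (2 + 7 + 8 + 3 + 8) / 5 = 28/5 = 5.6

Step 2 — sample variances and covariances s[i,j] = (1/(n-1)) · Σ_k (x_{k,i} - mean_i) · (x_{k,j} - mean_j), with n-1 = 4:
  s[X,X] = ((-2)·(-2) + (2)·(2) + (0)·(0) + (0)·(0) + (0)·(0)) / 4 = 8/4 = 2
  s[X,Y] = ((-2)·(-3.6) + (2)·(1.4) + (0)·(2.4) + (0)·(-2.6) + (0)·(2.4)) / 4 = 10/4 = 2.5
  s[Y,Y] = ((-3.6)·(-3.6) + (1.4)·(1.4) + (2.4)·(2.4) + (-2.6)·(-2.6) + (2.4)·(2.4)) / 4 = 33.2/4 = 8.3
  Sample standard deviations s_i = √(s[i,i]):
  s(X) = √(2) = 1.4142
  s(Y) = √(8.3) = 2.881

Step 3 — r_{ij} = s_{ij} / (s_i · s_j):
  r[X,X] = 1 (diagonal).
  r[X,Y] = 2.5 / (1.4142 · 2.881) = 2.5 / 4.0743 = 0.6136
  r[Y,Y] = 1 (diagonal).

R is symmetric with unit diagonal. Assembling:

R = [[1, 0.6136],
 [0.6136, 1]]


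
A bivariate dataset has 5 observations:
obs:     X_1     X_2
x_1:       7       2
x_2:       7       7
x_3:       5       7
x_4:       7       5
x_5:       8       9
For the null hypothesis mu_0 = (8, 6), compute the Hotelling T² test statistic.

Step 1 — sample mean vector:
  mean(X_1) = (7 + 7 + 5 + 7 + 8) / 5 = 34/5 = 6.8
  mean(X_2) = (2 + 7 + 7 + 5 + 9) / 5 = 30/5 = 6
  x̄ = (6.8, 6),  deviation x̄ - mu_0 = (6.8, 6) - (8, 6) = (-1.2, 0).

Step 2 — sample covariance matrix, S[i,j] = (1/(n-1)) · Σ_k (x_{k,i} - mean_i) · (x_{k,j} - mean_j), divisor n-1 = 4:
  S[X_1,X_1] = ((0.2)·(0.2) + (0.2)·(0.2) + (-1.8)·(-1.8) + (0.2)·(0.2) + (1.2)·(1.2)) / 4 = 4.8/4 = 1.2
  S[X_1,X_2] = ((0.2)·(-4) + (0.2)·(1) + (-1.8)·(1) + (0.2)·(-1) + (1.2)·(3)) / 4 = 1/4 = 0.25
  S[X_2,X_2] = ((-4)·(-4) + (1)·(1) + (1)·(1) + (-1)·(-1) + (3)·(3)) / 4 = 28/4 = 7
  S = [[1.2, 0.25],
 [0.25, 7]].

Step 3 — invert S. det(S) = 1.2·7 - (0.25)² = 8.3375.
  S^{-1} = (1/det) · [[d, -b], [-b, a]] = [[0.8396, -0.03],
 [-0.03, 0.1439]].

Step 4 — quadratic form (x̄ - mu_0)^T · S^{-1} · (x̄ - mu_0):
  S^{-1} · (x̄ - mu_0) = (-1.0075, 0.036),
  (x̄ - mu_0)^T · [...] = (-1.2)·(-1.0075) + (0)·(0.036) = 1.209.

Step 5 — scale by n: T² = 5 · 1.209 = 6.045.

T² ≈ 6.045


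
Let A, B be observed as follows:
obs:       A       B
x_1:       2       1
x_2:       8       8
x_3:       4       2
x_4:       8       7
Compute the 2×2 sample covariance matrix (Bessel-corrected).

Step 1 — column means:
  mean(A) = (2 + 8 + 4 + 8) / 4 = 22/4 = 5.5
  mean(B) = (1 + 8 + 2 + 7) / 4 = 18/4 = 4.5

Step 2 — sample covariance S[i,j] = (1/(n-1)) · Σ_k (x_{k,i} - mean_i) · (x_{k,j} - mean_j), with n-1 = 3.
  S[A,A] = ((-3.5)·(-3.5) + (2.5)·(2.5) + (-1.5)·(-1.5) + (2.5)·(2.5)) / 3 = 27/3 = 9
  S[A,B] = ((-3.5)·(-3.5) + (2.5)·(3.5) + (-1.5)·(-2.5) + (2.5)·(2.5)) / 3 = 31/3 = 10.3333
  S[B,B] = ((-3.5)·(-3.5) + (3.5)·(3.5) + (-2.5)·(-2.5) + (2.5)·(2.5)) / 3 = 37/3 = 12.3333

S is symmetric (S[j,i] = S[i,j]). Assembling:

S = [[9, 10.3333],
 [10.3333, 12.3333]]


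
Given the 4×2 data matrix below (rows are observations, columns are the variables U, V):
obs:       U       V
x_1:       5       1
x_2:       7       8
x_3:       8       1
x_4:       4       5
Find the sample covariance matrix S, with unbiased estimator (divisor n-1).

Step 1 — column means:
  mean(U) = (5 + 7 + 8 + 4) / 4 = 24/4 = 6
  mean(V) = (1 + 8 + 1 + 5) / 4 = 15/4 = 3.75

Step 2 — sample covariance S[i,j] = (1/(n-1)) · Σ_k (x_{k,i} - mean_i) · (x_{k,j} - mean_j), with n-1 = 3.
  S[U,U] = ((-1)·(-1) + (1)·(1) + (2)·(2) + (-2)·(-2)) / 3 = 10/3 = 3.3333
  S[U,V] = ((-1)·(-2.75) + (1)·(4.25) + (2)·(-2.75) + (-2)·(1.25)) / 3 = -1/3 = -0.3333
  S[V,V] = ((-2.75)·(-2.75) + (4.25)·(4.25) + (-2.75)·(-2.75) + (1.25)·(1.25)) / 3 = 34.75/3 = 11.5833

S is symmetric (S[j,i] = S[i,j]). Assembling:

S = [[3.3333, -0.3333],
 [-0.3333, 11.5833]]


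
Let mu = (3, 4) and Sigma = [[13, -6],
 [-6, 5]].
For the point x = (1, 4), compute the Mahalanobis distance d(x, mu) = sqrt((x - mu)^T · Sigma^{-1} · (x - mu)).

Step 1 — centre the observation: (x - mu) = (-2, 0).

Step 2 — invert Sigma. det(Sigma) = 13·5 - (-6)² = 29.
  Sigma^{-1} = (1/det) · [[d, -b], [-b, a]] = [[0.1724, 0.2069],
 [0.2069, 0.4483]].

Step 3 — form the quadratic (x - mu)^T · Sigma^{-1} · (x - mu):
  Sigma^{-1} · (x - mu) = (-0.3448, -0.4138).
  (x - mu)^T · [Sigma^{-1} · (x - mu)] = (-2)·(-0.3448) + (0)·(-0.4138) = 0.6897.

Step 4 — take square root: d = √(0.6897) ≈ 0.8305.

d(x, mu) = √(0.6897) ≈ 0.8305


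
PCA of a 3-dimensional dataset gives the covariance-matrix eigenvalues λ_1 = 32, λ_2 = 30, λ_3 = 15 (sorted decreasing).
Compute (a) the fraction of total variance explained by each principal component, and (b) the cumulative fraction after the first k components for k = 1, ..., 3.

Step 1 — total variance = trace(Sigma) = Σ λ_i = 32 + 30 + 15 = 77.

Step 2 — fraction explained by component i = λ_i / Σ λ:
  PC1: 32/77 = 0.4156
  PC2: 30/77 = 0.3896
  PC3: 15/77 = 0.1948

Step 3 — cumulative fraction after k components = (λ_1 + ... + λ_k) / Σ λ:
  k = 1: 32/77 = 0.4156
  k = 2: (32 + 30)/77 = 62/77 = 0.8052
  k = 3: (32 + 30 + 15)/77 = 77/77 = 1

Summary (fraction, with percent):

explained: PC1 0.4156 (41.56%), PC2 0.3896 (38.96%), PC3 0.1948 (19.48%);  cumulative: 0.4156, 0.8052, 1


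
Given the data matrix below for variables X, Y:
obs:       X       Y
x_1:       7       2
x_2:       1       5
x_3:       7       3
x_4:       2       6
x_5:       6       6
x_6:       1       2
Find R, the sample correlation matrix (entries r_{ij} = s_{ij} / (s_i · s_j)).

Step 1 — column means:
  mean(X) = (7 + 1 + 7 + 2 + 6 + 1) / 6 = 24/6 = 4
  mean(Y) = (2 + 5 + 3 + 6 + 6 + 2) / 6 = 24/6 = 4

Step 2 — sample variances and covariances s[i,j] = (1/(n-1)) · Σ_k (x_{k,i} - mean_i) · (x_{k,j} - mean_j), with n-1 = 5:
  s[X,X] = ((3)·(3) + (-3)·(-3) + (3)·(3) + (-2)·(-2) + (2)·(2) + (-3)·(-3)) / 5 = 44/5 = 8.8
  s[X,Y] = ((3)·(-2) + (-3)·(1) + (3)·(-1) + (-2)·(2) + (2)·(2) + (-3)·(-2)) / 5 = -6/5 = -1.2
  s[Y,Y] = ((-2)·(-2) + (1)·(1) + (-1)·(-1) + (2)·(2) + (2)·(2) + (-2)·(-2)) / 5 = 18/5 = 3.6
  Sample standard deviations s_i = √(s[i,i]):
  s(X) = √(8.8) = 2.9665
  s(Y) = √(3.6) = 1.8974

Step 3 — r_{ij} = s_{ij} / (s_i · s_j):
  r[X,X] = 1 (diagonal).
  r[X,Y] = -1.2 / (2.9665 · 1.8974) = -1.2 / 5.6285 = -0.2132
  r[Y,Y] = 1 (diagonal).

R is symmetric with unit diagonal. Assembling:

R = [[1, -0.2132],
 [-0.2132, 1]]


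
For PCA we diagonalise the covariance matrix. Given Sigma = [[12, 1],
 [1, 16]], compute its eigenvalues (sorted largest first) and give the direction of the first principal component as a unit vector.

Step 1 — characteristic polynomial of 2×2 Sigma:
  det(Sigma - λI) = λ² - trace · λ + det = 0.
  trace = 12 + 16 = 28, det = 12·16 - (1)² = 191.
Step 2 — discriminant:
  Δ = trace² - 4·det = 784 - 764 = 20.
Step 3 — eigenvalues:
  λ = (trace ± √Δ)/2 = (28 ± 4.4721)/2,
  λ_1 = 16.2361,  λ_2 = 11.7639.

Step 4 — unit eigenvector for λ_1: solve (Sigma - λ_1 I)v = 0. First row:
  (12 - 16.2361)·v_x + (1)·v_y = 0, i.e. (-4.2361)·v_x + (1)·v_y = 0,
  so v ∝ (b, λ_1 - a) = (1, 4.2361) = u.
  ||u|| = √((1)² + (4.2361)²) = √(18.9443) ≈ 4.3525,
  v_1 = u/||u|| ≈ (0.2298, 0.9732) (||v_1|| = 1).

λ_1 = 16.2361,  λ_2 = 11.7639;  v_1 ≈ (0.2298, 0.9732)


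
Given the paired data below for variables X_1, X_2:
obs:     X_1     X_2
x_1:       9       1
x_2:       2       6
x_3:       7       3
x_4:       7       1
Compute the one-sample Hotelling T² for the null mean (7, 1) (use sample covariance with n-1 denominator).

Step 1 — sample mean vector:
  mean(X_1) = (9 + 2 + 7 + 7) / 4 = 25/4 = 6.25
  mean(X_2) = (1 + 6 + 3 + 1) / 4 = 11/4 = 2.75
  x̄ = (6.25, 2.75),  deviation x̄ - mu_0 = (6.25, 2.75) - (7, 1) = (-0.75, 1.75).

Step 2 — sample covariance matrix, S[i,j] = (1/(n-1)) · Σ_k (x_{k,i} - mean_i) · (x_{k,j} - mean_j), divisor n-1 = 3:
  S[X_1,X_1] = ((2.75)·(2.75) + (-4.25)·(-4.25) + (0.75)·(0.75) + (0.75)·(0.75)) / 3 = 26.75/3 = 8.9167
  S[X_1,X_2] = ((2.75)·(-1.75) + (-4.25)·(3.25) + (0.75)·(0.25) + (0.75)·(-1.75)) / 3 = -19.75/3 = -6.5833
  S[X_2,X_2] = ((-1.75)·(-1.75) + (3.25)·(3.25) + (0.25)·(0.25) + (-1.75)·(-1.75)) / 3 = 16.75/3 = 5.5833
  S = [[8.9167, -6.5833],
 [-6.5833, 5.5833]].

Step 3 — invert S. det(S) = 8.9167·5.5833 - (-6.5833)² = 6.4444.
  S^{-1} = (1/det) · [[d, -b], [-b, a]] = [[0.8664, 1.0216],
 [1.0216, 1.3836]].

Step 4 — quadratic form (x̄ - mu_0)^T · S^{-1} · (x̄ - mu_0):
  S^{-1} · (x̄ - mu_0) = (1.1379, 1.6552),
  (x̄ - mu_0)^T · [...] = (-0.75)·(1.1379) + (1.75)·(1.6552) = 2.0431.

Step 5 — scale by n: T² = 4 · 2.0431 = 8.1724.

T² ≈ 8.1724


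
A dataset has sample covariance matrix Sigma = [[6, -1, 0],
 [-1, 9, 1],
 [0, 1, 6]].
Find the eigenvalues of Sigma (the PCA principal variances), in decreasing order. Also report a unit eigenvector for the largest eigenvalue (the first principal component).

Step 1 — characteristic polynomial p(λ) = det(λI - Sigma) = λ³ - tr·λ² + c_1·λ - det, where tr = trace, c_1 = sum of the principal 2×2 minors, det = det(Sigma):
  tr = 6 + 9 + 6 = 21,
  c_1 = (6·9 - (-1)²) + (6·6 - (0)²) + (9·6 - (1)²) = 53 + 36 + 53 = 142,
  det = 6·(9·6 - (1)²) - (-1)·((-1)·6 - (1)·(0)) + (0)·((-1)·(1) - 9·(0)) = 6·(53) - (-1)·(-6) + (0)·(-1) = 312.
  So p(λ) = λ³ - 21λ² + 142λ - 312.
Step 2 — look for an integer root (rational root theorem: any rational root is an integer divisor of 312). Testing λ = 6:
  p(6) = 216 - 756 + 852 - 312 = 0  ✓
  Dividing out (λ - 6): p(λ) = (λ - 6)(λ² - 15λ + 52).
Step 3 — remaining eigenvalues from the quadratic λ² - 15λ + 52 = 0:
  Δ = 15² - 4·52 = 225 - 208 = 17,  λ = (15 ± √17)/2 = (15 ± 4.1231)/2 ≈ 9.5616 or 5.4384.
  Sorted: λ_1 = 9.5616,  λ_2 = 6,  λ_3 = 5.4384  (check: sum = 21 = tr ✓).

Step 4 — unit eigenvector for λ_1 ≈ 9.5616: v spans the null space of (Sigma - λ_1 I), whose rows are
  r_1 = (-3.5616, -1, 0),  r_2 = (-1, -0.5616, 1),  r_3 = (0, 1, -3.5616).
  v is orthogonal to every row, so take v ∝ r_1 × r_2 = ((-1)·(1) - (0)·(-0.5616), (0)·(-1) - (-3.5616)·(1), (-3.5616)·(-0.5616) - (-1)·(-1)) ≈ (-1, 3.5616, 1).
  Rescale (multiply by -1 so the first nonzero entry is positive): u = (1, -3.5616, -1).
  ||u|| = √((1)² + (-3.5616)² + (-1)²) = √(14.6847) ≈ 3.8321,  v_1 = u/||u|| ≈ (0.261, -0.9294, -0.261) (||v_1|| = 1).

λ_1 = 9.5616,  λ_2 = 6,  λ_3 = 5.4384;  v_1 ≈ (0.261, -0.9294, -0.261)


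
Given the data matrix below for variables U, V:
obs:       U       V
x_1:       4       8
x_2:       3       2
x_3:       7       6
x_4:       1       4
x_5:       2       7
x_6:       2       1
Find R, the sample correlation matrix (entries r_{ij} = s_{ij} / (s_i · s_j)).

Step 1 — column means:
  mean(U) = (4 + 3 + 7 + 1 + 2 + 2) / 6 = 19/6 = 3.1667
  mean(V) = (8 + 2 + 6 + 4 + 7 + 1) / 6 = 28/6 = 4.6667

Step 2 — sample variances and covariances s[i,j] = (1/(n-1)) · Σ_k (x_{k,i} - mean_i) · (x_{k,j} - mean_j), with n-1 = 5:
  s[U,U] = ((0.8333)·(0.8333) + (-0.1667)·(-0.1667) + (3.8333)·(3.8333) + (-2.1667)·(-2.1667) + (-1.1667)·(-1.1667) + (-1.1667)·(-1.1667)) / 5 = 22.8333/5 = 4.5667
  s[U,V] = ((0.8333)·(3.3333) + (-0.1667)·(-2.6667) + (3.8333)·(1.3333) + (-2.1667)·(-0.6667) + (-1.1667)·(2.3333) + (-1.1667)·(-3.6667)) / 5 = 11.3333/5 = 2.2667
  s[V,V] = ((3.3333)·(3.3333) + (-2.6667)·(-2.6667) + (1.3333)·(1.3333) + (-0.6667)·(-0.6667) + (2.3333)·(2.3333) + (-3.6667)·(-3.6667)) / 5 = 39.3333/5 = 7.8667
  Sample standard deviations s_i = √(s[i,i]):
  s(U) = √(4.5667) = 2.137
  s(V) = √(7.8667) = 2.8048

Step 3 — r_{ij} = s_{ij} / (s_i · s_j):
  r[U,U] = 1 (diagonal).
  r[U,V] = 2.2667 / (2.137 · 2.8048) = 2.2667 / 5.9937 = 0.3782
  r[V,V] = 1 (diagonal).

R is symmetric with unit diagonal. Assembling:

R = [[1, 0.3782],
 [0.3782, 1]]


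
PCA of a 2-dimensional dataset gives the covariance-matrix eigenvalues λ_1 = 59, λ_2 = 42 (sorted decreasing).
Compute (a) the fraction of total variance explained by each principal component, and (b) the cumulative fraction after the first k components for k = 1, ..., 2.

Step 1 — total variance = trace(Sigma) = Σ λ_i = 59 + 42 = 101.

Step 2 — fraction explained by component i = λ_i / Σ λ:
  PC1: 59/101 = 0.5842
  PC2: 42/101 = 0.4158

Step 3 — cumulative fraction after k components = (λ_1 + ... + λ_k) / Σ λ:
  k = 1: 59/101 = 0.5842
  k = 2: (59 + 42)/101 = 101/101 = 1

Summary (fraction, with percent):

explained: PC1 0.5842 (58.42%), PC2 0.4158 (41.58%);  cumulative: 0.5842, 1


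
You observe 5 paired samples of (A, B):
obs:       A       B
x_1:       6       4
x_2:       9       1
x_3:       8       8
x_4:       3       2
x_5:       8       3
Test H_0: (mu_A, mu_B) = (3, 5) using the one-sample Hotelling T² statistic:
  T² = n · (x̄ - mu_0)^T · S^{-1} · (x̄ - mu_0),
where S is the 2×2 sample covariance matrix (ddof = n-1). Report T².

Step 1 — sample mean vector:
  mean(A) = (6 + 9 + 8 + 3 + 8) / 5 = 34/5 = 6.8
  mean(B) = (4 + 1 + 8 + 2 + 3) / 5 = 18/5 = 3.6
  x̄ = (6.8, 3.6),  deviation x̄ - mu_0 = (6.8, 3.6) - (3, 5) = (3.8, -1.4).

Step 2 — sample covariance matrix, S[i,j] = (1/(n-1)) · Σ_k (x_{k,i} - mean_i) · (x_{k,j} - mean_j), divisor n-1 = 4:
  S[A,A] = ((-0.8)·(-0.8) + (2.2)·(2.2) + (1.2)·(1.2) + (-3.8)·(-3.8) + (1.2)·(1.2)) / 4 = 22.8/4 = 5.7
  S[A,B] = ((-0.8)·(0.4) + (2.2)·(-2.6) + (1.2)·(4.4) + (-3.8)·(-1.6) + (1.2)·(-0.6)) / 4 = 4.6/4 = 1.15
  S[B,B] = ((0.4)·(0.4) + (-2.6)·(-2.6) + (4.4)·(4.4) + (-1.6)·(-1.6) + (-0.6)·(-0.6)) / 4 = 29.2/4 = 7.3
  S = [[5.7, 1.15],
 [1.15, 7.3]].

Step 3 — invert S. det(S) = 5.7·7.3 - (1.15)² = 40.2875.
  S^{-1} = (1/det) · [[d, -b], [-b, a]] = [[0.1812, -0.0285],
 [-0.0285, 0.1415]].

Step 4 — quadratic form (x̄ - mu_0)^T · S^{-1} · (x̄ - mu_0):
  S^{-1} · (x̄ - mu_0) = (0.7285, -0.3065),
  (x̄ - mu_0)^T · [...] = (3.8)·(0.7285) + (-1.4)·(-0.3065) = 3.1975.

Step 5 — scale by n: T² = 5 · 3.1975 = 15.9876.

T² ≈ 15.9876


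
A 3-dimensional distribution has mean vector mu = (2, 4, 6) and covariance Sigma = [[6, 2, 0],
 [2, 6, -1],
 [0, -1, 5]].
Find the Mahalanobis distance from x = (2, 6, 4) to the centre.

Step 1 — centre the observation: (x - mu) = (0, 2, -2).

Step 2 — invert Sigma (cofactor / det for 3×3, or solve directly):
  Sigma^{-1} = [[0.1883, -0.0649, -0.013],
 [-0.0649, 0.1948, 0.039],
 [-0.013, 0.039, 0.2078]].

Step 3 — form the quadratic (x - mu)^T · Sigma^{-1} · (x - mu):
  Sigma^{-1} · (x - mu) = (-0.1039, 0.3117, -0.3377).
  (x - mu)^T · [Sigma^{-1} · (x - mu)] = (0)·(-0.1039) + (2)·(0.3117) + (-2)·(-0.3377) = 1.2987.

Step 4 — take square root: d = √(1.2987) ≈ 1.1396.

d(x, mu) = √(1.2987) ≈ 1.1396


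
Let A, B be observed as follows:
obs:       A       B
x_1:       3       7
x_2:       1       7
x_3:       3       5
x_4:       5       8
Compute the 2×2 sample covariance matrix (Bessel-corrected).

Step 1 — column means:
  mean(A) = (3 + 1 + 3 + 5) / 4 = 12/4 = 3
  mean(B) = (7 + 7 + 5 + 8) / 4 = 27/4 = 6.75

Step 2 — sample covariance S[i,j] = (1/(n-1)) · Σ_k (x_{k,i} - mean_i) · (x_{k,j} - mean_j), with n-1 = 3.
  S[A,A] = ((0)·(0) + (-2)·(-2) + (0)·(0) + (2)·(2)) / 3 = 8/3 = 2.6667
  S[A,B] = ((0)·(0.25) + (-2)·(0.25) + (0)·(-1.75) + (2)·(1.25)) / 3 = 2/3 = 0.6667
  S[B,B] = ((0.25)·(0.25) + (0.25)·(0.25) + (-1.75)·(-1.75) + (1.25)·(1.25)) / 3 = 4.75/3 = 1.5833

S is symmetric (S[j,i] = S[i,j]). Assembling:

S = [[2.6667, 0.6667],
 [0.6667, 1.5833]]


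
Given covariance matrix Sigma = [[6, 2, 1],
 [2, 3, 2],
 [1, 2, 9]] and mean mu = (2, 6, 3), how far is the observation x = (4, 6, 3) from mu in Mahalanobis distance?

Step 1 — centre the observation: (x - mu) = (2, 0, 0).

Step 2 — invert Sigma (cofactor / det for 3×3, or solve directly):
  Sigma^{-1} = [[0.215, -0.1495, 0.0093],
 [-0.1495, 0.4953, -0.0935],
 [0.0093, -0.0935, 0.1308]].

Step 3 — form the quadratic (x - mu)^T · Sigma^{-1} · (x - mu):
  Sigma^{-1} · (x - mu) = (0.4299, -0.2991, 0.0187).
  (x - mu)^T · [Sigma^{-1} · (x - mu)] = (2)·(0.4299) + (0)·(-0.2991) + (0)·(0.0187) = 0.8598.

Step 4 — take square root: d = √(0.8598) ≈ 0.9273.

d(x, mu) = √(0.8598) ≈ 0.9273


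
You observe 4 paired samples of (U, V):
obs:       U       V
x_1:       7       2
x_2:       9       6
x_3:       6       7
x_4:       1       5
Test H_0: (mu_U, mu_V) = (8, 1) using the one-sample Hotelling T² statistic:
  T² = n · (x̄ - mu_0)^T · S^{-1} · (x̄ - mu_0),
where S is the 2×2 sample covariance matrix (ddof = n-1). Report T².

Step 1 — sample mean vector:
  mean(U) = (7 + 9 + 6 + 1) / 4 = 23/4 = 5.75
  mean(V) = (2 + 6 + 7 + 5) / 4 = 20/4 = 5
  x̄ = (5.75, 5),  deviation x̄ - mu_0 = (5.75, 5) - (8, 1) = (-2.25, 4).

Step 2 — sample covariance matrix, S[i,j] = (1/(n-1)) · Σ_k (x_{k,i} - mean_i) · (x_{k,j} - mean_j), divisor n-1 = 3:
  S[U,U] = ((1.25)·(1.25) + (3.25)·(3.25) + (0.25)·(0.25) + (-4.75)·(-4.75)) / 3 = 34.75/3 = 11.5833
  S[U,V] = ((1.25)·(-3) + (3.25)·(1) + (0.25)·(2) + (-4.75)·(0)) / 3 = 0/3 = 0
  S[V,V] = ((-3)·(-3) + (1)·(1) + (2)·(2) + (0)·(0)) / 3 = 14/3 = 4.6667
  S = [[11.5833, 0],
 [0, 4.6667]].

Step 3 — invert S. det(S) = 11.5833·4.6667 - (0)² = 54.0556.
  S^{-1} = (1/det) · [[d, -b], [-b, a]] = [[0.0863, 0],
 [0, 0.2143]].

Step 4 — quadratic form (x̄ - mu_0)^T · S^{-1} · (x̄ - mu_0):
  S^{-1} · (x̄ - mu_0) = (-0.1942, 0.8571),
  (x̄ - mu_0)^T · [...] = (-2.25)·(-0.1942) + (4)·(0.8571) = 3.8656.

Step 5 — scale by n: T² = 4 · 3.8656 = 15.4625.

T² ≈ 15.4625
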